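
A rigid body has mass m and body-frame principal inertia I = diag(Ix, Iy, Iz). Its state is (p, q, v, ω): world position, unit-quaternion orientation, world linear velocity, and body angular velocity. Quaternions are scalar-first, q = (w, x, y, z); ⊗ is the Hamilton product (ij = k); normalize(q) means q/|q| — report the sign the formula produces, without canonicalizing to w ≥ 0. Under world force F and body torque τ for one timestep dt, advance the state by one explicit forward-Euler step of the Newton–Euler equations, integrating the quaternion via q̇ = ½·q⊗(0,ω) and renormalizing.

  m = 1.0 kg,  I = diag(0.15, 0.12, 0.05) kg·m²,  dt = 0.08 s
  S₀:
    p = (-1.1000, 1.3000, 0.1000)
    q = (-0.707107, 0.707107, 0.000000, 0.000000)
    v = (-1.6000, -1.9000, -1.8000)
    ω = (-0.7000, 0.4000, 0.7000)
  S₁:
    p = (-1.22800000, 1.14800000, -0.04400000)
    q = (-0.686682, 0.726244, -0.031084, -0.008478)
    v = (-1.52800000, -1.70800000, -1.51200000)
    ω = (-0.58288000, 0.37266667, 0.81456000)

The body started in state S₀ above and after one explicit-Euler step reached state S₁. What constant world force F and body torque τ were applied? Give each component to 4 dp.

ω₁ − ω₀ = (0.11712000, -0.02733333, 0.11456000)
precession coupling = (-0.0196, -0.0490, 0.0084)
I·α + gyro = (0.2000, -0.0900, 0.0800)
Δv = v₁−v₀ = (0.07200000, 0.19200000, 0.28800000)
applied force F = (0.9000, 2.4000, 3.6000)

F = (0.9000, 2.4000, 3.6000)
τ = (0.2000, -0.0900, 0.0800)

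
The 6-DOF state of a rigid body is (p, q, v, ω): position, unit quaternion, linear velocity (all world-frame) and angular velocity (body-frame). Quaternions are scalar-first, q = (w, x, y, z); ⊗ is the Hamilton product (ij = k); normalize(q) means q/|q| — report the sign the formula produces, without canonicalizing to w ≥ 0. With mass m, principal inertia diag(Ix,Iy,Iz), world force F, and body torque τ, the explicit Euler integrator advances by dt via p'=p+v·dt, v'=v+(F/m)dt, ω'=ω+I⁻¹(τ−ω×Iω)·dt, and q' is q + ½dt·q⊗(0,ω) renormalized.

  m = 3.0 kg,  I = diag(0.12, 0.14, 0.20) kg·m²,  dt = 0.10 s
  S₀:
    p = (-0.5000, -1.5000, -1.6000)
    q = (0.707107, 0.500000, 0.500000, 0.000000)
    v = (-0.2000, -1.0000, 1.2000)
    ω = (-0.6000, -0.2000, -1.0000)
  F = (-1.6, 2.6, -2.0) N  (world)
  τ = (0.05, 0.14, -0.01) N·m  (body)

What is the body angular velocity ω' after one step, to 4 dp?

ω' = (-0.5683, -0.0657, -1.0062)

α = I⁻¹(τ − ω×Iω) = (0.3167, 1.3429, -0.0620)
new body rate ω' = (-0.5683, -0.0657, -1.0062)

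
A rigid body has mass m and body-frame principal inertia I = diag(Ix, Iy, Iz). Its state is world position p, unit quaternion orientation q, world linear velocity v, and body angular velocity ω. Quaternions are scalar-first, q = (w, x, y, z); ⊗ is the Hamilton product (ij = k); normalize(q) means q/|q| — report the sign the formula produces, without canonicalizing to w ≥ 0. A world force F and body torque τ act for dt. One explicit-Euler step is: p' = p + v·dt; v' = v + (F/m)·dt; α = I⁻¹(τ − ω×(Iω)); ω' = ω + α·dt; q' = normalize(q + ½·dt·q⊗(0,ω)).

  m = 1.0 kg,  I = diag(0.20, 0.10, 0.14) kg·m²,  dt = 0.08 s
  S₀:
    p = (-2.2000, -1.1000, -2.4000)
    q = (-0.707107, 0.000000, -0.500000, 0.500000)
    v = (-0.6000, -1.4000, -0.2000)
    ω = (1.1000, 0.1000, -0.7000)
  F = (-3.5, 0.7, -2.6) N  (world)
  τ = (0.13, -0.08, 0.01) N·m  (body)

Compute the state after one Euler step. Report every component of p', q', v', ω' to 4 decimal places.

p' = (-2.2480, -1.2120, -2.4160)
q' = (-0.6902, -0.0191, -0.4802, 0.5411)
v' = (-0.8800, -1.3440, -0.4080)
ω' = (1.1531, 0.0730, -0.6880)

linear accel F/m = (-3.5000, 0.7000, -2.6000)
new position p' = (-2.2480, -1.2120, -2.4160)
new velocity v' = (-0.8800, -1.3440, -0.4080)
ω×(Iω) gyroscopic = (-0.0028, -0.0462, -0.0110)
(τ − ω×Iω)/I = (0.6640, -0.3380, 0.1500)
ω + α·dt = (1.1531, 0.0730, -0.6880)
q⊗(0,ω) = (0.4000000, -0.4778177, 0.4792893, 1.0449749)
q' = normalize(q + ½dt·q⊗(0,ω)) = (-0.6902, -0.0191, -0.4802, 0.5411)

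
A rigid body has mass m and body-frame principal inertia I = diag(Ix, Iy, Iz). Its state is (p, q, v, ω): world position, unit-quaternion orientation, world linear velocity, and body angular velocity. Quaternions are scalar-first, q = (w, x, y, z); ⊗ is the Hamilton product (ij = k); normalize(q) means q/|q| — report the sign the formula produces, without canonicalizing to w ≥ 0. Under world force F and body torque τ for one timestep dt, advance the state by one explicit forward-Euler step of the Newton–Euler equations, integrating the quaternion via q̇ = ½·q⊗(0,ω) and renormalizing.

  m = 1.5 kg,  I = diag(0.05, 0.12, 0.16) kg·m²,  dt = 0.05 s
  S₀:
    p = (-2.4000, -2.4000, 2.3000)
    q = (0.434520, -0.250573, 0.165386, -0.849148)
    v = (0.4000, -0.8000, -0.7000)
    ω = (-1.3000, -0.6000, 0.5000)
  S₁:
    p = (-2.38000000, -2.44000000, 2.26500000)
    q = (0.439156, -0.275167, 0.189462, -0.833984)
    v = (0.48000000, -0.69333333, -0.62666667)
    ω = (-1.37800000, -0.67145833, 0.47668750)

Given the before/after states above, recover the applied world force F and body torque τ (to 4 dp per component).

F = (2.4000, 3.2000, 2.2000)
τ = (-0.0900, -0.1000, -0.0200)

ω₁ − ω₀ = (-0.07800000, -0.07145833, -0.02331250)
I·α + gyro = (-0.0900, -0.1000, -0.0200)
v₁ − v₀ = (0.08000000, 0.10666667, 0.07333333)
m·(v₁−v₀)/dt = (2.4000, 3.2000, 2.2000)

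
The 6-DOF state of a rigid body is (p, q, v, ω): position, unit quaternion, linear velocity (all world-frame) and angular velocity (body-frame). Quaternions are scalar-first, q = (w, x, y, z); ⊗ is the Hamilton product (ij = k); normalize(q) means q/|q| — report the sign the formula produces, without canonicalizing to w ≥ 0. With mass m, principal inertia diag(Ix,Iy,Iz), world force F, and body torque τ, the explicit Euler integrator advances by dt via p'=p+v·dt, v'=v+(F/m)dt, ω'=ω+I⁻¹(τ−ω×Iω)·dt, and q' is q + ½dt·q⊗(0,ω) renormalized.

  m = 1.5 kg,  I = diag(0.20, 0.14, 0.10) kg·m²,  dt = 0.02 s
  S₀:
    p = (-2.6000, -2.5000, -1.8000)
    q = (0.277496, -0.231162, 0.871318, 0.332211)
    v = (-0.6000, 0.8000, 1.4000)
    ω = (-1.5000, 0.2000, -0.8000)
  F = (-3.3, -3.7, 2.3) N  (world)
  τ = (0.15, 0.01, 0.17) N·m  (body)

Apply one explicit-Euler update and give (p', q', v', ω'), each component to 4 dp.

p' = (-2.6120, -2.4840, -1.7720)
q' = (0.2749, -0.2429, 0.8649, 0.3425)
v' = (-0.6440, 0.7507, 1.4307)
ω' = (-1.4856, 0.1843, -0.7696)

α = I⁻¹(τ − ω×Iω) = (0.7180, -0.7857, 1.5200)
ω + α·dt = (-1.4856, 0.1843, -0.7696)
2q̇ = q⊗(0,ω) = (-0.2552378, -1.1797406, -0.6277469, 1.0387478)
q + ½dt·q⊗(0,ω), renormalized = (0.2749, -0.2429, 0.8649, 0.3425)
p' = p + v·dt = (-2.6120, -2.4840, -1.7720)
v + (F/m)dt = (-0.6440, 0.7507, 1.4307)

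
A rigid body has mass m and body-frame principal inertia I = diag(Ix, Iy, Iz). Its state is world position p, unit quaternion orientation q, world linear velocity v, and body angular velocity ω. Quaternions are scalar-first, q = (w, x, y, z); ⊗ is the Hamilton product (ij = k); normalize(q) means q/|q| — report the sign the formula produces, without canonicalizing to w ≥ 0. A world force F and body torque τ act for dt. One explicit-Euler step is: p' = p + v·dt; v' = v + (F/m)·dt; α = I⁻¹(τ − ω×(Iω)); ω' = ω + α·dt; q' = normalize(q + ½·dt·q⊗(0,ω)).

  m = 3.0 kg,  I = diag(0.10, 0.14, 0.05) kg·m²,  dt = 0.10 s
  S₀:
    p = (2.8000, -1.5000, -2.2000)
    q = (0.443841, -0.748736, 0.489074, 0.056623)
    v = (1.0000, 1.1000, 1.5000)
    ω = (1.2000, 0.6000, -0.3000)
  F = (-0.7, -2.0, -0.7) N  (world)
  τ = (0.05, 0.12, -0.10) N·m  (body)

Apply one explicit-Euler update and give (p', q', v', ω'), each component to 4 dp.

a = (-0.2333, -0.6667, -0.2333)
p' = p + v·dt = (2.9000, -1.3900, -2.0500)
v + (F/m)dt = (0.9767, 1.0333, 1.4767)
angular accel α = (0.3380, 0.9857, -2.5760)
ω' = ω + α·dt = (1.2338, 0.6986, -0.5576)
q⊗(0,ω) = (0.6220257, 0.3519132, 0.1096314, -1.1692827)
updated quaternion q' = (0.4738, -0.7294, 0.4934, -0.0018)

p' = (2.9000, -1.3900, -2.0500)
q' = (0.4738, -0.7294, 0.4934, -0.0018)
v' = (0.9767, 1.0333, 1.4767)
ω' = (1.2338, 0.6986, -0.5576)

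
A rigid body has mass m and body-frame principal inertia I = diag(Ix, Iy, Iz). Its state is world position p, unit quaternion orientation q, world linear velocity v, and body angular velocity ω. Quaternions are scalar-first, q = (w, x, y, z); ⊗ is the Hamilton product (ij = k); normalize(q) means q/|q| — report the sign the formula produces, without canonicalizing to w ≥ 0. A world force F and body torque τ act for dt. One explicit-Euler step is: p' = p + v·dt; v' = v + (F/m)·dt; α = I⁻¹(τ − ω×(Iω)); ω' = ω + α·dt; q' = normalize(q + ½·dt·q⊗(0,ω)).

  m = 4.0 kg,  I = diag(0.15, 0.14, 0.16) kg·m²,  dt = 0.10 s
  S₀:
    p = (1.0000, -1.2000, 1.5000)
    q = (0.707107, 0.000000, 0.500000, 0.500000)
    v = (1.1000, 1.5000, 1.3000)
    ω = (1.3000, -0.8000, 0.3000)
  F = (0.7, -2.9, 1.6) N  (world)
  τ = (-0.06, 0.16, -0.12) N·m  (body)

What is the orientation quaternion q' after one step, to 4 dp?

q' = (0.7174, 0.0732, 0.5027, 0.4767)

q⊗(0,ω) = (0.2500000, 1.4692391, 0.0843144, -0.4378679)
q' = normalize(q + ½dt·q⊗(0,ω)) = (0.7174, 0.0732, 0.5027, 0.4767)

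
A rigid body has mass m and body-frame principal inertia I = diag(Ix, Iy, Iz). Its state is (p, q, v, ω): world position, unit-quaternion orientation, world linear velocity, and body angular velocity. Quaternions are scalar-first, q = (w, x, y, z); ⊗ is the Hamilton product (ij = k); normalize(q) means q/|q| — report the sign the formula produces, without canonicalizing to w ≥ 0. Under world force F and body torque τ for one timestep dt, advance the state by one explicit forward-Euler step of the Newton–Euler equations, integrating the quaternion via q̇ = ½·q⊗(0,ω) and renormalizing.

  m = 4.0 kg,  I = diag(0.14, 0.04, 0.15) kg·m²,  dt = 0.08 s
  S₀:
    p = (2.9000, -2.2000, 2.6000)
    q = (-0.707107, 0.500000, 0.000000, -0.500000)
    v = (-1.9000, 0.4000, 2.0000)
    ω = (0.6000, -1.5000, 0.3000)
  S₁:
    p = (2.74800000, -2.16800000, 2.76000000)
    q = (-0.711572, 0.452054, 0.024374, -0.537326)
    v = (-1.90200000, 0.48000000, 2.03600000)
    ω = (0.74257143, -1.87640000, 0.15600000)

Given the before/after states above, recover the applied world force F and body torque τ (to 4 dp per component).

F = (-0.1000, 4.0000, 1.8000)
τ = (0.2000, -0.1900, -0.1800)

Δv = v₁−v₀ = (-0.00200000, 0.08000000, 0.03600000)
F = m·Δv/dt = (-0.1000, 4.0000, 1.8000)
ω₁ − ω₀ = (0.14257143, -0.37640000, -0.14400000)
ω₀×(Iω₀) = (-0.0495, -0.0018, 0.0900)
I·α + gyro = (0.2000, -0.1900, -0.1800)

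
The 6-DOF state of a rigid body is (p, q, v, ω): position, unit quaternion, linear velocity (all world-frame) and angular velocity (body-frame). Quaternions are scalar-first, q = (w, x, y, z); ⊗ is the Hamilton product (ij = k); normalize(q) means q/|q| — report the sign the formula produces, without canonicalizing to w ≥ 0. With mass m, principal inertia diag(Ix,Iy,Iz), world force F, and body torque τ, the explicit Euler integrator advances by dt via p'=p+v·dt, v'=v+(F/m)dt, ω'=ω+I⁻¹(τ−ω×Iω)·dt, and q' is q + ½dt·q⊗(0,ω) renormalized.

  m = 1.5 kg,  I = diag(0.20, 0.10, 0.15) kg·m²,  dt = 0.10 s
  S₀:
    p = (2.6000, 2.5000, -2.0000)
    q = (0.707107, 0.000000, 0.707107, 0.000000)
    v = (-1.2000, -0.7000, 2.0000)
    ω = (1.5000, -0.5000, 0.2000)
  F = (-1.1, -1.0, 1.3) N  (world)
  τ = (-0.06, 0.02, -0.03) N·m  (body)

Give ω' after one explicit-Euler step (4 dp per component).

ω' = (1.4725, -0.4950, 0.1300)

angular accel α = (-0.2750, 0.0500, -0.7000)
ω + α·dt = (1.4725, -0.4950, 0.1300)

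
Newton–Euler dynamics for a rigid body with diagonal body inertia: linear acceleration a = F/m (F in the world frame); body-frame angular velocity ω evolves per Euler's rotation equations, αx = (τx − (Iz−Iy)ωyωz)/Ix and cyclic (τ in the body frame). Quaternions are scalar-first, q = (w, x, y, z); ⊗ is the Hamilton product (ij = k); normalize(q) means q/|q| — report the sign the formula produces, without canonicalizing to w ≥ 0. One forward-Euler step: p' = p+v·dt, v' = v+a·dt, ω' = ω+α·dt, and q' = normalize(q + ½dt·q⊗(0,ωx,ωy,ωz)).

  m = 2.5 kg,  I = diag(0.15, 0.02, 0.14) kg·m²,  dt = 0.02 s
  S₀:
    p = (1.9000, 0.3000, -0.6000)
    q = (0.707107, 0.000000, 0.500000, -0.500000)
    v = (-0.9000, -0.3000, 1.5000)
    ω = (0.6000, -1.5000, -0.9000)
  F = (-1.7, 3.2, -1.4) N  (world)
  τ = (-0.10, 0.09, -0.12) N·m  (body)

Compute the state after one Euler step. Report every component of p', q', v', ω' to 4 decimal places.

p' = (1.8820, 0.2940, -0.5700)
q' = (0.7100, -0.0078, 0.4863, -0.5093)
v' = (-0.9136, -0.2744, 1.4888)
ω' = (0.5651, -1.4046, -0.9339)

ω×(Iω) gyroscopic = (0.1620, -0.0054, 0.1170)
(τ − ω×Iω)/I = (-1.7467, 4.7700, -1.6929)
ω + α·dt = (0.5651, -1.4046, -0.9339)
Hamilton product q⊗(0,ω) = (0.3000000, -0.7757358, -1.3606605, -0.9363963)
q' = normalize(q + ½dt·q⊗(0,ω)) = (0.7100, -0.0078, 0.4863, -0.5093)
new position p' = (1.8820, 0.2940, -0.5700)
v' = v + a·dt = (-0.9136, -0.2744, 1.4888)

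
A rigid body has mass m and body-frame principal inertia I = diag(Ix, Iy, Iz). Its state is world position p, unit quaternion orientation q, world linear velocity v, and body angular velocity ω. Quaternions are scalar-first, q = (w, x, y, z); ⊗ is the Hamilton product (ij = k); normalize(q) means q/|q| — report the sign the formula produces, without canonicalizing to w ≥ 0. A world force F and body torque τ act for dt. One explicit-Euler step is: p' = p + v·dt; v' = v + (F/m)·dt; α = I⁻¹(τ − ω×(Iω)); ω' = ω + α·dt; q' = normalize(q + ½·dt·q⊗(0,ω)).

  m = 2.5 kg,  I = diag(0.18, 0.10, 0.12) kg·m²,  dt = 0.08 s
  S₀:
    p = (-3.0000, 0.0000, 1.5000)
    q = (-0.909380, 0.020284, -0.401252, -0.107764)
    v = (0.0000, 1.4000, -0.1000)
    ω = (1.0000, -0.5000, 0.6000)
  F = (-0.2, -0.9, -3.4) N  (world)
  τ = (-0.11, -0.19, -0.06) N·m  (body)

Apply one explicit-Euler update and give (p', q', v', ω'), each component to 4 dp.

p' = (-3.0000, 0.1120, 1.4920)
q' = (-0.9145, -0.0278, -0.3874, -0.1138)
v' = (-0.0064, 1.3712, -0.2088)
ω' = (0.9538, -0.6808, 0.5333)

precession coupling ω×(Iω) = (-0.0060, 0.0360, 0.0400)
(τ − ω×Iω)/I = (-0.5778, -2.2600, -0.8333)
ω + α·dt = (0.9538, -0.6808, 0.5333)
2q̇ = q⊗(0,ω) = (-0.1562516, -1.2040132, 0.3347556, -0.1545180)
q' = normalize(q + ½dt·q⊗(0,ω)) = (-0.9145, -0.0278, -0.3874, -0.1138)
a = F/m = (-0.0800, -0.3600, -1.3600)
new position p' = (-3.0000, 0.1120, 1.4920)
new velocity v' = (-0.0064, 1.3712, -0.2088)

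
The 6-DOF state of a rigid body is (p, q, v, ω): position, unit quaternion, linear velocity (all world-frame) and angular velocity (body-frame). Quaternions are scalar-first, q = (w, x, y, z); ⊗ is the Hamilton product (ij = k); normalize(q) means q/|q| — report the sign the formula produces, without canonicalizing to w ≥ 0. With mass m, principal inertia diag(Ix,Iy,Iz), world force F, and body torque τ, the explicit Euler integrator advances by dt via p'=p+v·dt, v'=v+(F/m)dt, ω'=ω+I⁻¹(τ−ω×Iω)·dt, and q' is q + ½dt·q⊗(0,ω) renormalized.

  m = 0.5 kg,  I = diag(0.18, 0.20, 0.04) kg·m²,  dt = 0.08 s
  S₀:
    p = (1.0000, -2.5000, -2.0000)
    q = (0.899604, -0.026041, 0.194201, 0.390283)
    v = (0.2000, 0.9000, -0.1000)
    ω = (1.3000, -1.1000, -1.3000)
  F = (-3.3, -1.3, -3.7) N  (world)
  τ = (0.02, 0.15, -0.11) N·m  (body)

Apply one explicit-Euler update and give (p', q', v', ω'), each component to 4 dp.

p' = (1.0160, -2.4280, -2.0080)
q' = (0.9264, 0.0277, 0.1729, 0.3333)
v' = (-0.3280, 0.6920, -0.6920)
ω' = (1.4106, -0.9454, -1.4628)

angular accel α = (1.3822, 1.9330, -2.0350)
ω' = ω + α·dt = (1.4106, -0.9454, -1.4628)
Hamilton product q⊗(0,ω) = (0.7548423, 1.3463352, -0.5160498, -1.3933014)
q' = normalize(q + ½dt·q⊗(0,ω)) = (0.9264, 0.0277, 0.1729, 0.3333)
linear accel F/m = (-6.6000, -2.6000, -7.4000)
p' = p + v·dt = (1.0160, -2.4280, -2.0080)
v' = v + a·dt = (-0.3280, 0.6920, -0.6920)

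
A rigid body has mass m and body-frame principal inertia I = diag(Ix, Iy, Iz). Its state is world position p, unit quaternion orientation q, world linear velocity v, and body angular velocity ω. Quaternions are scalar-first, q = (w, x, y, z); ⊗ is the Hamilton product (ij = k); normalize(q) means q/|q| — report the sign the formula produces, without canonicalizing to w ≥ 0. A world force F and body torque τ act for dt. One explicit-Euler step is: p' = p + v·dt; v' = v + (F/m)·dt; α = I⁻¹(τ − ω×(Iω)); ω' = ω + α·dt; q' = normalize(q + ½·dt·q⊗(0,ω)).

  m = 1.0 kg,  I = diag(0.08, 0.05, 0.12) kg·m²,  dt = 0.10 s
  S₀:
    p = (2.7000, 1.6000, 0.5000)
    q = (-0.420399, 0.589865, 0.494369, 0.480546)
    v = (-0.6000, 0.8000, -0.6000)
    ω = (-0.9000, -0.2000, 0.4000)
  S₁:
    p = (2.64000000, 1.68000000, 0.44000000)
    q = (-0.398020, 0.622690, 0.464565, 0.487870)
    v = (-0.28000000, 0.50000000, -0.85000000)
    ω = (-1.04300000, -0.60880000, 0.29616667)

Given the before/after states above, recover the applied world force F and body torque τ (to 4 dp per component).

F = (3.2000, -3.0000, -2.5000)
τ = (-0.1200, -0.1900, -0.1300)

Δω = ω₁−ω₀ = (-0.14300000, -0.40880000, -0.10383333)
gyro term ω₀×Iω₀ = (-0.0056, 0.0144, -0.0054)
applied torque τ = (-0.1200, -0.1900, -0.1300)
v₁ − v₀ = (0.32000000, -0.30000000, -0.25000000)
F = m·Δv/dt = (3.2000, -3.0000, -2.5000)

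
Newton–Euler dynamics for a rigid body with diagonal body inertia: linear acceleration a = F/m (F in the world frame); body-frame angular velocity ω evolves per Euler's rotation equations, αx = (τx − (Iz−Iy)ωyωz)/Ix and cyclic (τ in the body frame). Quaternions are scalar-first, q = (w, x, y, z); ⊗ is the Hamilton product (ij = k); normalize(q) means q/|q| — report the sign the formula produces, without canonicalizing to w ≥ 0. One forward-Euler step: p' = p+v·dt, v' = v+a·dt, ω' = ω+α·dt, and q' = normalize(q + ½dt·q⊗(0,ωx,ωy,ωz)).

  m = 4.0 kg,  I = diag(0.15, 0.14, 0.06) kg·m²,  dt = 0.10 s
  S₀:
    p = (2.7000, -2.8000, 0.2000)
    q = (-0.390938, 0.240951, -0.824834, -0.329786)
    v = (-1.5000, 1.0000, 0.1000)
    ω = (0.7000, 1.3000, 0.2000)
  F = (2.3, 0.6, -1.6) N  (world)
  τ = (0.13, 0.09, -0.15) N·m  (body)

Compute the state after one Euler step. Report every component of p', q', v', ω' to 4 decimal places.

p' = (2.5500, -2.7000, 0.2100)
q' = (-0.3415, 0.2398, -0.8618, -0.2884)
v' = (-1.4425, 1.0150, 0.0600)
ω' = (0.8005, 1.3553, -0.0348)

gyro term ω×Iω = (-0.0208, 0.0126, -0.0091)
(τ − ω×Iω)/I = (1.0053, 0.5529, -2.3483)
ω' = ω + α·dt = (0.8005, 1.3553, -0.0348)
2q̇ = q⊗(0,ω) = (0.9695757, -0.0099016, -0.7872598, 0.8124325)
q + ½dt·q⊗(0,ω), renormalized = (-0.3415, 0.2398, -0.8618, -0.2884)
new position p' = (2.5500, -2.7000, 0.2100)
new velocity v' = (-1.4425, 1.0150, 0.0600)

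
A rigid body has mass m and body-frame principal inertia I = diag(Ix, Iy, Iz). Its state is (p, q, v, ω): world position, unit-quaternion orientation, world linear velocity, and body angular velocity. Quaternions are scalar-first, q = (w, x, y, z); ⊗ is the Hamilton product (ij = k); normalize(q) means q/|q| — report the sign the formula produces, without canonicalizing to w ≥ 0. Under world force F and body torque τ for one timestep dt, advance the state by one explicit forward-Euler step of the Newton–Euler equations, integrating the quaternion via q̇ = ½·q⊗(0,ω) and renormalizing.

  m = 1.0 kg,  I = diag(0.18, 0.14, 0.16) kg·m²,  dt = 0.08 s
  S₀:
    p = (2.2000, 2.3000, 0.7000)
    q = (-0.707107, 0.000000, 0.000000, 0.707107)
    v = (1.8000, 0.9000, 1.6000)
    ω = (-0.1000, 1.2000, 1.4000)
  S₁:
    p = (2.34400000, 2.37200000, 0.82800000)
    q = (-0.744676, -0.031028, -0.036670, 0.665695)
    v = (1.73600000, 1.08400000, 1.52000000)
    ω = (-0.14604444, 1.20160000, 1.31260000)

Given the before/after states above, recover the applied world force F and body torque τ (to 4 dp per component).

rate change Δω = (-0.04604444, 0.00160000, -0.08740000)
ω₀×(Iω₀) = (0.0336, -0.0028, 0.0048)
applied torque τ = (-0.0700, 0.0000, -0.1700)
velocity change Δv = (-0.06400000, 0.18400000, -0.08000000)
m·(v₁−v₀)/dt = (-0.8000, 2.3000, -1.0000)

F = (-0.8000, 2.3000, -1.0000)
τ = (-0.0700, 0.0000, -0.1700)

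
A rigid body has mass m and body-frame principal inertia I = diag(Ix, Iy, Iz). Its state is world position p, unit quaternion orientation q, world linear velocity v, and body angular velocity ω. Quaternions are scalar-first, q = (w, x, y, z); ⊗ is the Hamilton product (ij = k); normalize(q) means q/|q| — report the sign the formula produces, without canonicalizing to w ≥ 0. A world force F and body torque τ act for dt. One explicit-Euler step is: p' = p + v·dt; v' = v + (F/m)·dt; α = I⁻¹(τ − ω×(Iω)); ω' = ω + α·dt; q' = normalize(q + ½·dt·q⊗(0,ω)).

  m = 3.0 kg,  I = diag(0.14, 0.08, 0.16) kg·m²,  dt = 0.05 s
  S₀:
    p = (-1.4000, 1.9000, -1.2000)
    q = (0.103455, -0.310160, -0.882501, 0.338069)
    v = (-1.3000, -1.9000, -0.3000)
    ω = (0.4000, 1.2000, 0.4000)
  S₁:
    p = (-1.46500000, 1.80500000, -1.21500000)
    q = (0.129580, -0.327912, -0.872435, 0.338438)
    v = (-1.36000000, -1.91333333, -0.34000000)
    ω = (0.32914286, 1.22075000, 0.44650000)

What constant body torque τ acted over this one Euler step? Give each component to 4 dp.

τ = (-0.1600, 0.0300, 0.1200)

rate change Δω = (-0.07085714, 0.02075000, 0.04650000)
ω₀×(Iω₀) = (0.0384, -0.0032, -0.0288)
τ = I·(Δω/dt) + ω₀×(Iω₀) = (-0.1600, 0.0300, 0.1200)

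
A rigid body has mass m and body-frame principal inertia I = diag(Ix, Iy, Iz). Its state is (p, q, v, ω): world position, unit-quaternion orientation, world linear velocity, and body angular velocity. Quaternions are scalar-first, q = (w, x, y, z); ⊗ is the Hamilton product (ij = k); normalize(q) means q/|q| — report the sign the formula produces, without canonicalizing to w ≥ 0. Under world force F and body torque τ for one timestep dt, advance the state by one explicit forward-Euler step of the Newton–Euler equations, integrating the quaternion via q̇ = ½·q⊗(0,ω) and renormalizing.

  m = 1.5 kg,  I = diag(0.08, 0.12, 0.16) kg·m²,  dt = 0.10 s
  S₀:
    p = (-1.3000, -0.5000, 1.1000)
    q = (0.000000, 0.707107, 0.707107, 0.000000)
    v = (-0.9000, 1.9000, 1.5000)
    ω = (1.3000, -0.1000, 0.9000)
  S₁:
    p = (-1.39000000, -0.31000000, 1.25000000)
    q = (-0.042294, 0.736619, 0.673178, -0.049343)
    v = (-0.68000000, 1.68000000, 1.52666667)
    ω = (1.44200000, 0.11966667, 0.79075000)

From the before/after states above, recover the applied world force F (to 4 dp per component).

F = (3.3000, -3.3000, 0.4000)

velocity change Δv = (0.22000000, -0.22000000, 0.02666667)
m·(v₁−v₀)/dt = (3.3000, -3.3000, 0.4000)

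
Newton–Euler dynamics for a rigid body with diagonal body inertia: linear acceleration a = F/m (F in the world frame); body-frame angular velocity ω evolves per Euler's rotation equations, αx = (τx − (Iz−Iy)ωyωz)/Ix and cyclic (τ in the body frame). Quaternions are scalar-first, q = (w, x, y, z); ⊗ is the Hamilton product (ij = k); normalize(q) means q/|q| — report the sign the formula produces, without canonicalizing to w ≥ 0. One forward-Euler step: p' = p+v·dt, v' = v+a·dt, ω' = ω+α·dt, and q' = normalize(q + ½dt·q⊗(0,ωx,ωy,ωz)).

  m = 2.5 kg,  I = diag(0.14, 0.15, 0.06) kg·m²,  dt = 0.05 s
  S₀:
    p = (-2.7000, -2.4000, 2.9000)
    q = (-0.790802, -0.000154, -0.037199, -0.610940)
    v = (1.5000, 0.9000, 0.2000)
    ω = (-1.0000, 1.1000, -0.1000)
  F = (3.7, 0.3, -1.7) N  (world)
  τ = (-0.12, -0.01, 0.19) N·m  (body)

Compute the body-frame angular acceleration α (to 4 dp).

α = (-0.9279, -0.1200, 3.3500)

precession coupling ω×(Iω) = (0.0099, 0.0080, -0.0110)
(τ − ω×Iω)/I = (-0.9279, -0.1200, 3.3500)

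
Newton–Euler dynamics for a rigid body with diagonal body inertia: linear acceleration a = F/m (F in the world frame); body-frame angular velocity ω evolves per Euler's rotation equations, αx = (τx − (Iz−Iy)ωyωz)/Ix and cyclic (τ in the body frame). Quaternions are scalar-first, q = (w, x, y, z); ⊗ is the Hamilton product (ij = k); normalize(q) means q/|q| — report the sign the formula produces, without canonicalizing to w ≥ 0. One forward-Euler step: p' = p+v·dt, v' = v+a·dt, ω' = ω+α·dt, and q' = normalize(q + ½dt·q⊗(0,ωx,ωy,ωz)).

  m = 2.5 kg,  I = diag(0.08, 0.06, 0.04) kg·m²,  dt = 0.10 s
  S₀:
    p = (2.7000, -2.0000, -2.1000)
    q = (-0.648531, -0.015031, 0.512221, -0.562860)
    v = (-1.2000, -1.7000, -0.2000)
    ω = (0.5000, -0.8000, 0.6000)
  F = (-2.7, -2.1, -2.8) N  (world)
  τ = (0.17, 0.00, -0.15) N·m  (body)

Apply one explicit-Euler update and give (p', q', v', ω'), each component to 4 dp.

p' = (2.5800, -2.1700, -2.1200)
q' = (-0.6098, -0.0383, 0.5237, -0.5936)
v' = (-1.3080, -1.7840, -0.3120)
ω' = (0.7005, -0.8200, 0.2050)

linear accel F/m = (-1.0800, -0.8400, -1.1200)
p' = p + v·dt = (2.5800, -2.1700, -2.1200)
v' = v + a·dt = (-1.3080, -1.7840, -0.3120)
precession coupling ω×(Iω) = (0.0096, 0.0120, 0.0080)
angular accel α = (2.0050, -0.2000, -3.9500)
ω' = ω + α·dt = (0.7005, -0.8200, 0.2050)
Hamilton product q⊗(0,ω) = (0.7550083, -0.4672209, 0.2464134, -0.6332043)
q + ½dt·q⊗(0,ω), renormalized = (-0.6098, -0.0383, 0.5237, -0.5936)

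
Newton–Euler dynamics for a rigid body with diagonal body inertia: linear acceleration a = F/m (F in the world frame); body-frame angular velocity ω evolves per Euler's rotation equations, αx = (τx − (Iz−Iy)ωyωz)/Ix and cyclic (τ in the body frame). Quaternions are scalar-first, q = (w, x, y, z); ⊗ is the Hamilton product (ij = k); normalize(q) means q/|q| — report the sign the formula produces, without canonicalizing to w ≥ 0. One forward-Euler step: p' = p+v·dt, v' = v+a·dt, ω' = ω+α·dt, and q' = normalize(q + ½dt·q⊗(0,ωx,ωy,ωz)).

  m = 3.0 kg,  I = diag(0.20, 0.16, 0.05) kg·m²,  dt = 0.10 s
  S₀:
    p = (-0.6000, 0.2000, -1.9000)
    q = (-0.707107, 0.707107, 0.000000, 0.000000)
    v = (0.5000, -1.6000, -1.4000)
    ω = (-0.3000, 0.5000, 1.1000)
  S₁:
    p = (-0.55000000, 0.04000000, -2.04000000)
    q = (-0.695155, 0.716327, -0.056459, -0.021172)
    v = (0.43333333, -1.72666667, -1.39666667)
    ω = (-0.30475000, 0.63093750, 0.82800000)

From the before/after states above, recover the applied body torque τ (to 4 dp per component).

ω₁ − ω₀ = (-0.00475000, 0.13093750, -0.27200000)
I·α + gyro = (-0.0700, 0.1600, -0.1300)

τ = (-0.0700, 0.1600, -0.1300)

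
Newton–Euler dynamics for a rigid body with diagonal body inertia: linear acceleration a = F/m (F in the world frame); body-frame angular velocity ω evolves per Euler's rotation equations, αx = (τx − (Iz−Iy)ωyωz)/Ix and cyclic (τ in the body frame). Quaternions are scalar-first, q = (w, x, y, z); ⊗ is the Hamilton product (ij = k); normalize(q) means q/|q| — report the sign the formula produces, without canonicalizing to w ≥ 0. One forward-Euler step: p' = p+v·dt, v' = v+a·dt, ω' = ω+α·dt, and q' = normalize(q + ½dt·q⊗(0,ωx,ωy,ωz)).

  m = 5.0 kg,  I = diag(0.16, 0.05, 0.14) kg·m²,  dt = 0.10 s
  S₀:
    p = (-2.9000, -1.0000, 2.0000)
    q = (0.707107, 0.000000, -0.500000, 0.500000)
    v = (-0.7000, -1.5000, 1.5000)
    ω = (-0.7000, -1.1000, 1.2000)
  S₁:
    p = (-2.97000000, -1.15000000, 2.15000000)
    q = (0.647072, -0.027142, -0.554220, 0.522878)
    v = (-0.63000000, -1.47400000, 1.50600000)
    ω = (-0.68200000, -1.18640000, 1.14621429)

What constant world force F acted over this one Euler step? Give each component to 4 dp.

F = (3.5000, 1.3000, 0.3000)

v₁ − v₀ = (0.07000000, 0.02600000, 0.00600000)
F = m·Δv/dt = (3.5000, 1.3000, 0.3000)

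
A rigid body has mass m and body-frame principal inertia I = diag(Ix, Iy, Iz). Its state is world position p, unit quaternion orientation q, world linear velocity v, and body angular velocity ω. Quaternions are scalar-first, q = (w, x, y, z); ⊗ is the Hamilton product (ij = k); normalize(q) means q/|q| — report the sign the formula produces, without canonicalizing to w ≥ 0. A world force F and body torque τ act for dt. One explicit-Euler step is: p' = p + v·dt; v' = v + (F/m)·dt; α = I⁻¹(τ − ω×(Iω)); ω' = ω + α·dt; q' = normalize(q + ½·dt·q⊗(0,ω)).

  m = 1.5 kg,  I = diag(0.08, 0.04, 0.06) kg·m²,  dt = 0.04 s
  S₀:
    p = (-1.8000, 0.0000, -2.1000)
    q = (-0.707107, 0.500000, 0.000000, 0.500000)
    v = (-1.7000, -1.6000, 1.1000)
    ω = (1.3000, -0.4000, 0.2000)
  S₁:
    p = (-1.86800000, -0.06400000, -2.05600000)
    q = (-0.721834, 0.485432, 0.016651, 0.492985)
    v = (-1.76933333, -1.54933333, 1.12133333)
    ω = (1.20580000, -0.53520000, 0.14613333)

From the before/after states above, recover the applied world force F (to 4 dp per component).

F = (-2.6000, 1.9000, 0.8000)

v₁ − v₀ = (-0.06933333, 0.05066667, 0.02133333)
applied force F = (-2.6000, 1.9000, 0.8000)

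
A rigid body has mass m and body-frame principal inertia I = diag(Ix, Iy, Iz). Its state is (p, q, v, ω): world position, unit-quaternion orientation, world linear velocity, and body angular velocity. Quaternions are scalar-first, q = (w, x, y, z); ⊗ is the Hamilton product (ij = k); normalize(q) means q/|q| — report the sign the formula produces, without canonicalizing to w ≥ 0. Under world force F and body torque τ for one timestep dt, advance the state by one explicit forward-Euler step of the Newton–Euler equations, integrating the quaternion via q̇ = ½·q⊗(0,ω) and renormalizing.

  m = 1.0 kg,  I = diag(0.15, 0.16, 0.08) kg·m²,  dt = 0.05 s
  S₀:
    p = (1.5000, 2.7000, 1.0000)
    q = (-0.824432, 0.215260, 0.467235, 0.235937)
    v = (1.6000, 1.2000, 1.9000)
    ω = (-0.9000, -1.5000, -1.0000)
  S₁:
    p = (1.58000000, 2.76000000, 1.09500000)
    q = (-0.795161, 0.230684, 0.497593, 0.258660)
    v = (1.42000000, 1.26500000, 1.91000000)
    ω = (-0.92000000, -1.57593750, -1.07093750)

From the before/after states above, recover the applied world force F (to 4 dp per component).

velocity change Δv = (-0.18000000, 0.06500000, 0.01000000)
F = m·Δv/dt = (-3.6000, 1.3000, 0.2000)

F = (-3.6000, 1.3000, 0.2000)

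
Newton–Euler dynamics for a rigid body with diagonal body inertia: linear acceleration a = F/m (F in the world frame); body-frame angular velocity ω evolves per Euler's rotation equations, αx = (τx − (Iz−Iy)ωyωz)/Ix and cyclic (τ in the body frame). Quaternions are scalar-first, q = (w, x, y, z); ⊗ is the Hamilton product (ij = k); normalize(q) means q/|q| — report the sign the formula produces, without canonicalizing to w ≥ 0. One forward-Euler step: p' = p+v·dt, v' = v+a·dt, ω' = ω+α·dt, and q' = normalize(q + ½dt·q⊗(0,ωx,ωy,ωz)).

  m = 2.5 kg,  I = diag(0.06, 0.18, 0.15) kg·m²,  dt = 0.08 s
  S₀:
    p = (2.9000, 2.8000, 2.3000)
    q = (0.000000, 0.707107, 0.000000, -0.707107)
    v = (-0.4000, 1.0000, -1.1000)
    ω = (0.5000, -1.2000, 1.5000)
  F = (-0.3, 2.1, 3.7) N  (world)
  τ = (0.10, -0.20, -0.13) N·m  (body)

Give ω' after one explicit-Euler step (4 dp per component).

α = I⁻¹(τ − ω×Iω) = (0.7667, -0.7361, -0.3867)
ω + α·dt = (0.5613, -1.2589, 1.4691)

ω' = (0.5613, -1.2589, 1.4691)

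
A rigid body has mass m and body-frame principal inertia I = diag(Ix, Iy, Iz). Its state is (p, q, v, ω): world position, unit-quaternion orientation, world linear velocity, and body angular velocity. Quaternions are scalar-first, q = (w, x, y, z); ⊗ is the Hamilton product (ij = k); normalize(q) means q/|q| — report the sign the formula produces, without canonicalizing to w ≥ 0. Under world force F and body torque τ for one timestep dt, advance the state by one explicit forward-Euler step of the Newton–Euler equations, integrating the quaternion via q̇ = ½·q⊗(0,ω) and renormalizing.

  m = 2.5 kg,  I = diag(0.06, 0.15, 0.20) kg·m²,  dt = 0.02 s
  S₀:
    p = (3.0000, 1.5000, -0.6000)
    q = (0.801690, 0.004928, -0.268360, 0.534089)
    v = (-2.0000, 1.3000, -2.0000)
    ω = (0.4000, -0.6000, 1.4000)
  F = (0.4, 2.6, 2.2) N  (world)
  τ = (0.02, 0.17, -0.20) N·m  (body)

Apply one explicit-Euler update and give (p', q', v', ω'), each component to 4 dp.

ω×(Iω) gyroscopic = (-0.0420, -0.0784, -0.0216)
α = I⁻¹(τ − ω×Iω) = (1.0333, 1.6560, -0.8920)
ω' = ω + α·dt = (0.4207, -0.5669, 1.3822)
q⊗(0,ω) = (-0.9107118, 0.2654254, -0.2742776, 1.2267532)
q' = normalize(q + ½dt·q⊗(0,ω)) = (0.7925, 0.0076, -0.2711, 0.5463)
linear accel F/m = (0.1600, 1.0400, 0.8800)
new position p' = (2.9600, 1.5260, -0.6400)
new velocity v' = (-1.9968, 1.3208, -1.9824)

p' = (2.9600, 1.5260, -0.6400)
q' = (0.7925, 0.0076, -0.2711, 0.5463)
v' = (-1.9968, 1.3208, -1.9824)
ω' = (0.4207, -0.5669, 1.3822)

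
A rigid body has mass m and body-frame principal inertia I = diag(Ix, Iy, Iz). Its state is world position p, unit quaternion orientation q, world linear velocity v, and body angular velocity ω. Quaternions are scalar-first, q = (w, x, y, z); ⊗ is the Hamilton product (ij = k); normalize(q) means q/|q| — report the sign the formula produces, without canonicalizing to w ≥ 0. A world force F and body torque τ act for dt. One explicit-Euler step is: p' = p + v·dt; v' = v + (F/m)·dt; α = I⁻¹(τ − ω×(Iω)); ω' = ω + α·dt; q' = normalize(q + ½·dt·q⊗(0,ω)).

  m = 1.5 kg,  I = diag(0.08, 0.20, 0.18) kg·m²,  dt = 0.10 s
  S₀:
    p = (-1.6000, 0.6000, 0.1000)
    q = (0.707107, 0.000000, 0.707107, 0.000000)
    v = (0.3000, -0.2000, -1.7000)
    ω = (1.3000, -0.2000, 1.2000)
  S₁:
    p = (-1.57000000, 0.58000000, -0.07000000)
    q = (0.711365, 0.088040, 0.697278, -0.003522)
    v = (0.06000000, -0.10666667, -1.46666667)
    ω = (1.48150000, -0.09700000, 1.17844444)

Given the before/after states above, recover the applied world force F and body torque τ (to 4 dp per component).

ω₁ − ω₀ = (0.18150000, 0.10300000, -0.02155556)
τ = I·(Δω/dt) + ω₀×(Iω₀) = (0.1500, 0.0500, -0.0700)
velocity change Δv = (-0.24000000, 0.09333333, 0.23333333)
F = m·Δv/dt = (-3.6000, 1.4000, 3.5000)

F = (-3.6000, 1.4000, 3.5000)
τ = (0.1500, 0.0500, -0.0700)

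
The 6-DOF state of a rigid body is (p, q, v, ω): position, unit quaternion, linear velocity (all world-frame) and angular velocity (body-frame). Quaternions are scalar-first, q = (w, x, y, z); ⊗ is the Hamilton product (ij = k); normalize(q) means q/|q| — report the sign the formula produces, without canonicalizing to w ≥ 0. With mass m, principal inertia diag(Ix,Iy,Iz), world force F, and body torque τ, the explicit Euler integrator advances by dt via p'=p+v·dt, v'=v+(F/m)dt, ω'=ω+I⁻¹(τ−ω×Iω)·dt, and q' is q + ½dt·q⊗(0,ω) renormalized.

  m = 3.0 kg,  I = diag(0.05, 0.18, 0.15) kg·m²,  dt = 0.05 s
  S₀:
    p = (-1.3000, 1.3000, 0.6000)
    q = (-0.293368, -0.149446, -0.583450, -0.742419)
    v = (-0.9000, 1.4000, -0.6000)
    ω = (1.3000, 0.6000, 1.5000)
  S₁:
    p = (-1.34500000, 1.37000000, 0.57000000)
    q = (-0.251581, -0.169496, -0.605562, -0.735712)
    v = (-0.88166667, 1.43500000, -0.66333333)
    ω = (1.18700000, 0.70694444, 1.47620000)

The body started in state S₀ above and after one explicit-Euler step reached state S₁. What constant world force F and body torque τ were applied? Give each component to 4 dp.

F = (1.1000, 2.1000, -3.8000)
τ = (-0.1400, 0.1900, 0.0300)

ω₁ − ω₀ = (-0.11300000, 0.10694444, -0.02380000)
applied torque τ = (-0.1400, 0.1900, 0.0300)
v₁ − v₀ = (0.01833333, 0.03500000, -0.06333333)
applied force F = (1.1000, 2.1000, -3.8000)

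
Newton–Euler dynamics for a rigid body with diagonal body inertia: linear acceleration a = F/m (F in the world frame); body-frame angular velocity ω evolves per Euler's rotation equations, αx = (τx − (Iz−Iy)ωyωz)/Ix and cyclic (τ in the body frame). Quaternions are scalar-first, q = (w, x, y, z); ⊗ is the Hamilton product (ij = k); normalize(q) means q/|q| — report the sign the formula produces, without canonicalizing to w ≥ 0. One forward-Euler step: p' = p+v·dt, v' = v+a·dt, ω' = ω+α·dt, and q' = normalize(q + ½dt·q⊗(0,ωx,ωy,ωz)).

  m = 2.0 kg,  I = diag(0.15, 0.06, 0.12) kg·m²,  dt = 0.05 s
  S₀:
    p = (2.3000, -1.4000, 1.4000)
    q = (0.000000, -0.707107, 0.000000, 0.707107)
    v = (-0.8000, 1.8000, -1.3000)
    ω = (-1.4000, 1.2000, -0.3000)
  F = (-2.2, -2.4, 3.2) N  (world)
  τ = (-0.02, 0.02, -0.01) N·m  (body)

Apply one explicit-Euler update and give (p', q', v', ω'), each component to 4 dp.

linear accel F/m = (-1.1000, -1.2000, 1.6000)
new position p' = (2.2600, -1.3100, 1.3350)
v' = v + a·dt = (-0.8550, 1.7400, -1.2200)
angular accel α = (0.0107, 0.1233, -1.3433)
ω' = ω + α·dt = (-1.3995, 1.2062, -0.3672)
2q̇ = q⊗(0,ω) = (-0.7778177, -0.8485284, -1.2020819, -0.8485284)
updated quaternion q' = (-0.0194, -0.7275, -0.0300, 0.6851)

p' = (2.2600, -1.3100, 1.3350)
q' = (-0.0194, -0.7275, -0.0300, 0.6851)
v' = (-0.8550, 1.7400, -1.2200)
ω' = (-1.3995, 1.2062, -0.3672)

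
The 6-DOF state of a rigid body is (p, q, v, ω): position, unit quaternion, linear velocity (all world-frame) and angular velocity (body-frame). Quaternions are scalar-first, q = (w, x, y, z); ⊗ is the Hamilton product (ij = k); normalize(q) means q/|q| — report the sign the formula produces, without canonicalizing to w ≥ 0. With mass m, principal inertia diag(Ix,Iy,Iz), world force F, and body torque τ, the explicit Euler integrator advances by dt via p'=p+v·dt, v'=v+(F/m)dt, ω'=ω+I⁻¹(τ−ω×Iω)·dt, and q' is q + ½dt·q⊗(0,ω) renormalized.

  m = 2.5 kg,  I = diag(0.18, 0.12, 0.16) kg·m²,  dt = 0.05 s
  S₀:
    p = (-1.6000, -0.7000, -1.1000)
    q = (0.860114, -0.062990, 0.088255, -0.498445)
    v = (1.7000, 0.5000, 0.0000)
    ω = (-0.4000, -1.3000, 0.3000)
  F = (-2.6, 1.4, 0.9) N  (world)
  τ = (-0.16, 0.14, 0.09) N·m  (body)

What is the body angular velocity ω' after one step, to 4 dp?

ω×(Iω) gyroscopic = (-0.0156, -0.0024, -0.0312)
α = I⁻¹(τ − ω×Iω) = (-0.8022, 1.1867, 0.7575)
ω + α·dt = (-0.4401, -1.2407, 0.3379)

ω' = (-0.4401, -1.2407, 0.3379)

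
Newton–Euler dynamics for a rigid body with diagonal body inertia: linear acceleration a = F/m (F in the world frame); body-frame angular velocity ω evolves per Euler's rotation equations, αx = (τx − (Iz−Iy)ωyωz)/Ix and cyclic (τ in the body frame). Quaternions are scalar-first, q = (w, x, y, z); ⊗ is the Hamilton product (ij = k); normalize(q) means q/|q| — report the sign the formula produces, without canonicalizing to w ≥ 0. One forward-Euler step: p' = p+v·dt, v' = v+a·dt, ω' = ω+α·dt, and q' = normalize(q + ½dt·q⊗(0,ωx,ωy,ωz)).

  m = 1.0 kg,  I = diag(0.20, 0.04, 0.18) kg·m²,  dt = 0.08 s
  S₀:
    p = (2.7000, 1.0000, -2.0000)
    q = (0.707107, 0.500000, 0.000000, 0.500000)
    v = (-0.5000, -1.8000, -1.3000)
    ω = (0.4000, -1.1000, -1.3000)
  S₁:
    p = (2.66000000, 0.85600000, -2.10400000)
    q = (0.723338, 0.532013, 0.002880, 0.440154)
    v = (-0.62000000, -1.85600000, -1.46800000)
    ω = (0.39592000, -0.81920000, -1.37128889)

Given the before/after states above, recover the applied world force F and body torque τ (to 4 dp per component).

velocity change Δv = (-0.12000000, -0.05600000, -0.16800000)
applied force F = (-1.5000, -0.7000, -2.1000)
rate change Δω = (-0.00408000, 0.28080000, -0.07128889)
precession coupling = (0.2002, -0.0104, 0.0704)
I·α + gyro = (0.1900, 0.1300, -0.0900)

F = (-1.5000, -0.7000, -2.1000)
τ = (0.1900, 0.1300, -0.0900)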